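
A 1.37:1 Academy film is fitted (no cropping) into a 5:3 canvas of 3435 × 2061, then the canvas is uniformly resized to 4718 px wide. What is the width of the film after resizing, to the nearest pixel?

At 3435×2061 the film is height-limited, so width = 2061 × 1.370 ≈ 2823.57 px.
The frame scales by 4718/3435 = 1.3735; 2823.57 × 1.3735 ≈ 3878.20 px.

3878 px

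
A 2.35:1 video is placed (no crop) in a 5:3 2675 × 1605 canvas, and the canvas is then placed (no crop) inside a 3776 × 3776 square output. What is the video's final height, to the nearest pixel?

Inside the 2675×1605 canvas the video is width-limited at 2675.00 × 1138.30.
5:3 in 3776×3776: fills the width, so the intermediate becomes 3776.00 × 2265.60 — a scale of ×1.4116.
Applying the same ×1.4116: 1138.30 → 1606.81.

1607 px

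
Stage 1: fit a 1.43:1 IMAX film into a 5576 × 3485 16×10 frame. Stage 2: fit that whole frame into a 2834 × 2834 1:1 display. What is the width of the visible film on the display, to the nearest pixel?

2533 px

Inside the 5576×3485 canvas the film is height-limited at 4983.55 × 3485.00.
The 16×10 canvas is width-limited in 2834×2834, giving 2834.00 × 1771.25; scale factor 0.5082.
The film scales with it: width 4983.55 × 0.5082 ≈ 2532.89.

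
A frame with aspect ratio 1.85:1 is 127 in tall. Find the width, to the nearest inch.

127 × 1.850 = 234.95.

235 in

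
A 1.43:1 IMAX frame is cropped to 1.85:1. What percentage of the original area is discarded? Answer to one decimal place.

1.85:1 is wider than 1.43:1 IMAX, so the crop keeps the full width and trims the height.
(1.430)/(1.850) ≈ 0.773 of the area survives, leaving 22.70% discarded.

22.7%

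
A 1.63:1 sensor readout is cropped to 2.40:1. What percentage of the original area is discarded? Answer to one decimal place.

32.1%

The width stays; only height is cut (since 2.40:1 is wider than 1.63:1).
(1.630)/(2.400) ≈ 0.679 of the area survives, leaving 32.08% discarded.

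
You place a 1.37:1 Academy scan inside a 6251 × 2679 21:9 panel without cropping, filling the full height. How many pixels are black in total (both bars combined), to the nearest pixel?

Content width = 2679 × 1.370 ≈ 3670.2300 px.
Leftover width: 6251 − 3670.2300 = 2580.7700 px.
That's 2580.7700 × 2679 ≈ 6913883 black pixels.

6913883 pixels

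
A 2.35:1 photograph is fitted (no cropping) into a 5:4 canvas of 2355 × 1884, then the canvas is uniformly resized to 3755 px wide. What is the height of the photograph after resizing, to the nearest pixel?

1598 px

In the 2355×1884 frame the photograph fills the width: height = 2355 / 2.350 ≈ 1002.13 px.
Resizing to 3755 px wide multiplies everything by 1.5945: 1002.13 → 1597.87 px.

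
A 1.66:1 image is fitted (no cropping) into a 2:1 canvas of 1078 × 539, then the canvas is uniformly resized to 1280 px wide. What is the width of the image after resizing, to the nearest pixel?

1062 px

At 1078×539 the image is height-limited, so width = 539 × 1.660 ≈ 894.74 px.
The frame scales by 1280/1078 = 1.1874; 894.74 × 1.1874 ≈ 1062.40 px.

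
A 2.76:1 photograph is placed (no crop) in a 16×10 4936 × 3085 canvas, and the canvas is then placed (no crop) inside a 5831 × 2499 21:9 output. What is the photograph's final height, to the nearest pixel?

2.76:1 in 4936×3085: fills the width, so the photograph is 4936.00 × 1788.41.
The 16×10 canvas is height-limited in 5831×2499, giving 3998.40 × 2499.00; scale factor 0.8100.
The photograph scales with it: height 1788.41 × 0.8100 ≈ 1448.70.

1449 px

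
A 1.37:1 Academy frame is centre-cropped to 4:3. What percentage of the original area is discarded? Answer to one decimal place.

Going from 1.37:1 Academy to 4:3 means cutting width while keeping height.
Area ratio = (1.333)/(1.370) = 97.32%; the remaining 2.68% is cropped out.

2.7%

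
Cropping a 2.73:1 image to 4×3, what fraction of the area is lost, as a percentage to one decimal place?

Going from 2.73:1 to 4×3 means cutting width while keeping height.
(1.333)/(2.730) ≈ 0.488 of the area survives, leaving 51.16% discarded.

51.2%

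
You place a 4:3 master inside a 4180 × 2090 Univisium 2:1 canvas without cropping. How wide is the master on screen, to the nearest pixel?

4:3 is narrower than Univisium 2:1, so it spans the full height.
The master is 2090 × 4/3 ≈ 2786.67 px wide.

2787 px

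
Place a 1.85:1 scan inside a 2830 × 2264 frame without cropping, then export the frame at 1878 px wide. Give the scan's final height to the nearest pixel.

1015 px

Fitted into 2830×2264, the scan spans the width; its height is 2830 / 1.850 ≈ 1529.73 px.
The frame scales by 1878/2830 = 0.6636; 1529.73 × 0.6636 ≈ 1015.14 px.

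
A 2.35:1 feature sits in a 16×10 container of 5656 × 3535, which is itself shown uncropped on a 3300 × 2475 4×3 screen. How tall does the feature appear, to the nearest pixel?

1404 px

First fit — 2.35:1 into 5656×3535 spans the width: 5656.00 × 2406.81.
The 16×10 canvas is width-limited in 3300×2475, giving 3300.00 × 2062.50; scale factor 0.5835.
The feature scales with it: height 2406.81 × 0.5835 ≈ 1404.26.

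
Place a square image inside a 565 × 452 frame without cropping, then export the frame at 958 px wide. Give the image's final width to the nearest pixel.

766 px

At 565×452 the image is height-limited, so width = 452 × 1/1 ≈ 452.00 px.
Scaling 565 → 958 is ×1.6956, so the width becomes 452.00 × 1.6956 ≈ 766.40 px.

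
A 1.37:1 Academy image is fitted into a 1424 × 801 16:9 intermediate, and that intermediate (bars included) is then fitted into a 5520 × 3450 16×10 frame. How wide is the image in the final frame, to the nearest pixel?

4254 px

1.37:1 Academy in 1424×801: fills the height, so the image is 1097.37 × 801.00.
Second fit — the 16:9 canvas into 5520×3450 spans the width: 5520.00 × 3105.00 (×3.8764 from 1424×801).
So the image's width is 1097.37 × 3.8764 ≈ 4253.85.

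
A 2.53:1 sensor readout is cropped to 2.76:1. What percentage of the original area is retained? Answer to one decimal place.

Going from 2.53:1 to 2.76:1 means cutting height while keeping width.
Area ratio = (2.530)/(2.760) = 91.67% retained.

91.7%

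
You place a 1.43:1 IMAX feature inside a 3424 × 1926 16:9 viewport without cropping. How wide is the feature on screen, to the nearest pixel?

Since 1.430 < 1.778, the feature is height-limited.
Content width = 1926 × 1.430 ≈ 2754.18 px.

2754 px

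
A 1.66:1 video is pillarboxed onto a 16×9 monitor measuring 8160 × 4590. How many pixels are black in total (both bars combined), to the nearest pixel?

2481354 pixels

1.66:1 (1.660) < 16×9 (1.778), so the video fills the height.
Content width = 4590 × 1.660 ≈ 7619.4000 px.
Black = 8160 − 7619.4000 = 540.6000 px.
That's 540.6000 × 4590 ≈ 2481354 black pixels.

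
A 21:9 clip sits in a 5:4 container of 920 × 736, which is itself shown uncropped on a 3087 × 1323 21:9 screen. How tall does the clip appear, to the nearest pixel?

709 px

First fit — 21:9 into 920×736 spans the width: 920.00 × 394.29.
5:4 in 3087×1323: fills the height, so the intermediate becomes 1653.75 × 1323.00 — a scale of ×1.7976.
The clip scales with it: height 394.29 × 1.7976 ≈ 708.75.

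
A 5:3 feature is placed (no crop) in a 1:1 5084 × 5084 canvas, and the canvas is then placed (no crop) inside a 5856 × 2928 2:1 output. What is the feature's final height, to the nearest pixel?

1757 px

5:3 in 5084×5084: fills the width, so the feature is 5084.00 × 3050.40.
1:1 in 5856×2928: fills the height, so the intermediate becomes 2928.00 × 2928.00 — a scale of ×0.5759.
Applying the same ×0.5759: 3050.40 → 1756.80.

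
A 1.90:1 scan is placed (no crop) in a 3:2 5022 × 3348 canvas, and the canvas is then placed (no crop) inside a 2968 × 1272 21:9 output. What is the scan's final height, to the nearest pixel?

First fit — 1.90:1 into 5022×3348 spans the width: 5022.00 × 2643.16.
The 3:2 canvas is height-limited in 2968×1272, giving 1908.00 × 1272.00; scale factor 0.3799.
The scan scales with it: height 2643.16 × 0.3799 ≈ 1004.21.

1004 px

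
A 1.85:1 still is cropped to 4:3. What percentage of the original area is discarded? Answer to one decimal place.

27.9%

The height stays; only width is cut (since 4:3 is narrower than 1.85:1).
Fraction kept = (1.333)/(1.850) ≈ 72.07%, so 27.93% is lost.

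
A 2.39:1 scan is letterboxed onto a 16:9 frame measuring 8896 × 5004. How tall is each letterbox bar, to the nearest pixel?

641 px

2.39:1 is wider than 16:9, so it spans the full width.
That makes the image 3722.18 px tall (8896 / 2.390).
Leftover height: 5004 − 3722.18 = 1281.82 px → 640.91 each side.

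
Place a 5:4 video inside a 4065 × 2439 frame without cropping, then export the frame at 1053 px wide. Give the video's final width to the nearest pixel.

Fitted into 4065×2439, the video spans the height; its width is 2439 × 5/4 ≈ 3048.75 px.
Resizing to 1053 px wide multiplies everything by 0.2590: 3048.75 → 789.75 px.

790 px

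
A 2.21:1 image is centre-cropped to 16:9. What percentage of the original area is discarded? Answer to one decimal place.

19.6%

The height stays; only width is cut (since 16:9 is narrower than 2.21:1).
Fraction kept = (1.778)/(2.210) ≈ 80.44%, so 19.56% is lost.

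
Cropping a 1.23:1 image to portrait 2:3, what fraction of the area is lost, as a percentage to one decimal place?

45.8%

portrait 2:3 is narrower than 1.23:1, so the crop keeps the full height and trims the width.
Area ratio = (0.667)/(1.230) = 54.20%; the remaining 45.80% is cropped out.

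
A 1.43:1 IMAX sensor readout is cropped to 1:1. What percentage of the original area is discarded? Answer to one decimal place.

1:1 is narrower than 1.43:1 IMAX, so the crop keeps the full height and trims the width.
(1.000)/(1.430) ≈ 0.699 of the area survives, leaving 30.07% discarded.

30.1%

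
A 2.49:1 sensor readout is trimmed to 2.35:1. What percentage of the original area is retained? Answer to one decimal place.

Going from 2.49:1 to 2.35:1 means cutting width while keeping height.
Area ratio = (2.350)/(2.490) = 94.38% retained.

94.4%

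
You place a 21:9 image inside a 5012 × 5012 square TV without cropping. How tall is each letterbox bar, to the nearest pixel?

Since 2.333 > 1.000, the image is width-limited.
The image is 5012 × 9/21 ≈ 2148.00 px tall.
5012 − 2148.00 = 2864.00 px of bars (1432.00 each).

1432 px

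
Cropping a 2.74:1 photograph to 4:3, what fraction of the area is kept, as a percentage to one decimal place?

48.7%

The height stays; only width is cut (since 4:3 is narrower than 2.74:1).
(1.333)/(2.740) ≈ 0.487 of the area survives.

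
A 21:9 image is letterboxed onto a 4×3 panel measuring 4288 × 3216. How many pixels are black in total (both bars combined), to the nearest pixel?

5910089 pixels

21:9 (2.333) > 4×3 (1.333), so the image fills the width.
The image is 4288 × 9/21 ≈ 1837.7143 px tall.
Black = 3216 − 1837.7143 = 1378.2857 px.
Bar area = 1378.2857 × 4288 ≈ 5910089 px.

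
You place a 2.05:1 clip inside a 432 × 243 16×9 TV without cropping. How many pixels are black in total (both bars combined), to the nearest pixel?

2.05:1 (2.050) > 16×9 (1.778), so the clip fills the width.
The clip is 432 / 2.050 ≈ 210.7317 px tall.
243 − 210.7317 = 32.2683 px of bars.
Across the 432-px span: 32.2683 × 432 ≈ 13940 px.

13940 pixels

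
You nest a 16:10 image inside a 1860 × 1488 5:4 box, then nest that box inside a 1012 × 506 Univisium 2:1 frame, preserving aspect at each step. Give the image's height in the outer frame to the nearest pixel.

395 px

Inside the 1860×1488 canvas the image is width-limited at 1860.00 × 1162.50.
5:4 in 1012×506: fills the height, so the intermediate becomes 632.50 × 506.00 — a scale of ×0.3401.
Applying the same ×0.3401: 1162.50 → 395.31.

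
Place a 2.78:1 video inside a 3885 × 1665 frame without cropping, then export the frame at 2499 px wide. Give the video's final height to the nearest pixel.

899 px

In the 3885×1665 frame the video fills the width: height = 3885 / 2.780 ≈ 1397.48 px.
The frame scales by 2499/3885 = 0.6432; 1397.48 × 0.6432 ≈ 898.92 px.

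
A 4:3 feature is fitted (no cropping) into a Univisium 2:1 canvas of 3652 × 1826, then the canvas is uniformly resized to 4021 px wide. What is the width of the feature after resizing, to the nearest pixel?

2681 px

In the 3652×1826 frame the feature fills the height: width = 1826 × 4/3 ≈ 2434.67 px.
The frame scales by 4021/3652 = 1.1010; 2434.67 × 1.1010 ≈ 2680.67 px.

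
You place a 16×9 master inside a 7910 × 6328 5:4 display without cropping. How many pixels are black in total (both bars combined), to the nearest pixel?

16×9 is wider than 5:4, so it spans the full width.
That makes the image 4449.3750 px tall (7910 × 9/16).
6328 − 4449.3750 = 1878.6250 px of bars.
Across the 7910-px span: 1878.6250 × 7910 ≈ 14859924 px.

14859924 pixels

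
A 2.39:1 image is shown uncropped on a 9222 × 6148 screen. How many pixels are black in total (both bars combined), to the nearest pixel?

2.39:1 is wider than 3×2, so it spans the full width.
That makes the image 3858.5774 px tall (9222 / 2.390).
6148 − 3858.5774 = 2289.4226 px of bars.
Bar area = 2289.4226 × 9222 ≈ 21113055 px.

21113055 pixels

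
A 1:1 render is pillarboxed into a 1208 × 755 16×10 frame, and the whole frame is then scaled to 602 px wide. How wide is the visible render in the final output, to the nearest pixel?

In the 1208×755 frame the render fills the height: width = 755 × 1/1 ≈ 755.00 px.
The frame scales by 602/1208 = 0.4983; 755.00 × 0.4983 ≈ 376.25 px.

376 px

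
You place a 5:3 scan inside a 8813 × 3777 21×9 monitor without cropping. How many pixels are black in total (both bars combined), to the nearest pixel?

9510486 pixels

5:3 is narrower than 21×9, so it spans the full height.
The scan is 3777 × 5/3 ≈ 6295.0000 px wide.
8813 − 6295.0000 = 2518.0000 px of bars.
Across the 3777-px span: 2518.0000 × 3777 ≈ 9510486 px.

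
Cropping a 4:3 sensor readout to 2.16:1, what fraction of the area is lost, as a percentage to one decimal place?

38.3%

The width stays; only height is cut (since 2.16:1 is wider than 4:3).
Fraction kept = (1.333)/(2.160) ≈ 61.73%, so 38.27% is lost.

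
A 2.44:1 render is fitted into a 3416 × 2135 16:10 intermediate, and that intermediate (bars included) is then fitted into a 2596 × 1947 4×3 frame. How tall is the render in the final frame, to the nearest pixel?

2.44:1 in 3416×2135: fills the width, so the render is 3416.00 × 1400.00.
Second fit — the 16:10 canvas into 2596×1947 spans the width: 2596.00 × 1622.50 (×0.7600 from 3416×2135).
The render scales with it: height 1400.00 × 0.7600 ≈ 1063.93.

1064 px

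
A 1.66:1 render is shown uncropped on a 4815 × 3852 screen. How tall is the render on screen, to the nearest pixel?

2901 px

1.66:1 (1.660) > 5:4 (1.250), so the render fills the width.
That makes the image 2900.60 px tall (4815 / 1.660).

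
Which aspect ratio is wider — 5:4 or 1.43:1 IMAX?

1.43:1 IMAX

5:4 = 1.25 and 1.43; 1.43 > 1.25.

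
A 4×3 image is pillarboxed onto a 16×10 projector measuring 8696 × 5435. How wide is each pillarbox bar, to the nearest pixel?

725 px

4×3 is narrower than 16×10, so it spans the full height.
That makes the image 7246.67 px wide (5435 × 4/3).
Black = 8696 − 7246.67 = 1449.33 px, or 724.67 per bar.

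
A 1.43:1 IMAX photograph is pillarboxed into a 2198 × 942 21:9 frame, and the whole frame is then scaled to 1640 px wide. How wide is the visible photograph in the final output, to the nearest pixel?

1005 px

At 2198×942 the photograph is height-limited, so width = 942 × 1.430 ≈ 1347.06 px.
Resizing to 1640 px wide multiplies everything by 0.7461: 1347.06 → 1005.09 px.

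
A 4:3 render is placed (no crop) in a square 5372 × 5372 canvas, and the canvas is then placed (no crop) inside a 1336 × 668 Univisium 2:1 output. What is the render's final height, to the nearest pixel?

First fit — 4:3 into 5372×5372 spans the width: 5372.00 × 4029.00.
The square canvas is height-limited in 1336×668, giving 668.00 × 668.00; scale factor 0.1243.
Applying the same ×0.1243: 4029.00 → 501.00.

501 px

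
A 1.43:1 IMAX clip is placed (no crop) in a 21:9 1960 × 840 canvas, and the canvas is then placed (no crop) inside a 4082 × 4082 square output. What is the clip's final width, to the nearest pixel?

First fit — 1.43:1 IMAX into 1960×840 spans the height: 1201.20 × 840.00.
Second fit — the 21:9 canvas into 4082×4082 spans the width: 4082.00 × 1749.43 (×2.0827 from 1960×840).
The clip scales with it: width 1201.20 × 2.0827 ≈ 2501.68.

2502 px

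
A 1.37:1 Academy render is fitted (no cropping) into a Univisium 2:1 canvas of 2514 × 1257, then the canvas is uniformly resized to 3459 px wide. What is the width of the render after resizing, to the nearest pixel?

2369 px

At 2514×1257 the render is height-limited, so width = 1257 × 1.370 ≈ 1722.09 px.
Resizing to 3459 px wide multiplies everything by 1.3759: 1722.09 → 2369.41 px.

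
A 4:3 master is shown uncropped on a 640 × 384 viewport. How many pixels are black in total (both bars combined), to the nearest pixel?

49152 pixels

4:3 is narrower than 5:3, so it spans the full height.
Content width = 384 × 4/3 ≈ 512.0000 px.
Leftover width: 640 − 512.0000 = 128.0000 px.
That's 128.0000 × 384 ≈ 49152 black pixels.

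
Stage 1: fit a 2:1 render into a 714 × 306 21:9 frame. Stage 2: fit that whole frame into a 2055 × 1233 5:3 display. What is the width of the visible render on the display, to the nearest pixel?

2:1 in 714×306: fills the height, so the render is 612.00 × 306.00.
21:9 in 2055×1233: fills the width, so the intermediate becomes 2055.00 × 880.71 — a scale of ×2.8782.
Applying the same ×2.8782: 612.00 → 1761.43.

1761 px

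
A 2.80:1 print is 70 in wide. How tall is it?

25 in

Height = 70 / 2.800 = 25.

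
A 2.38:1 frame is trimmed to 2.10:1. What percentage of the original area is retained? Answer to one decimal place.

2.10:1 is narrower than 2.38:1, so the crop keeps the full height and trims the width.
Fraction kept = (2.100)/(2.380) ≈ 88.24%.

88.2%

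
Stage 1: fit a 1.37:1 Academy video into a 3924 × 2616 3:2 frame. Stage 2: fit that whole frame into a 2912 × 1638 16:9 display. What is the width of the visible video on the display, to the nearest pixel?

2244 px

1.37:1 Academy in 3924×2616: fills the height, so the video is 3583.92 × 2616.00.
The 3:2 canvas is height-limited in 2912×1638, giving 2457.00 × 1638.00; scale factor 0.6261.
Applying the same ×0.6261: 3583.92 → 2244.06.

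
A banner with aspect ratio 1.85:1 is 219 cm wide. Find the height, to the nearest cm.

118 cm

Height = 219 / 1.850 = 118.38.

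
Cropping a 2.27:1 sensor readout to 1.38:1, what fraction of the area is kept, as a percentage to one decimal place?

60.8%

Going from 2.27:1 to 1.38:1 means cutting width while keeping height.
(1.380)/(2.270) ≈ 0.608 of the area survives.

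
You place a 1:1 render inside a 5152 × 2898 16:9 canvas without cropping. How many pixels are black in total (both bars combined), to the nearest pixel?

6532092 pixels

Since 1.000 < 1.778, the render is height-limited.
That makes the image 2898.0000 px wide (2898 × 1/1).
Leftover width: 5152 − 2898.0000 = 2254.0000 px.
Across the 2898-px span: 2254.0000 × 2898 ≈ 6532092 px.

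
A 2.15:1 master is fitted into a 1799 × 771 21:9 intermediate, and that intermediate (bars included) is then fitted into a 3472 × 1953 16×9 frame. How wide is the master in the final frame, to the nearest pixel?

3199 px

2.15:1 in 1799×771: fills the height, so the master is 1657.65 × 771.00.
The 21:9 canvas is width-limited in 3472×1953, giving 3472.00 × 1488.00; scale factor 1.9300.
So the master's width is 1657.65 × 1.9300 ≈ 3199.20.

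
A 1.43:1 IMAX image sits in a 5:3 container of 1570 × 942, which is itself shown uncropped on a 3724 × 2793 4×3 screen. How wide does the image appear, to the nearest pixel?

3195 px

1.43:1 IMAX in 1570×942: fills the height, so the image is 1347.06 × 942.00.
The 5:3 canvas is width-limited in 3724×2793, giving 3724.00 × 2234.40; scale factor 2.3720.
Applying the same ×2.3720: 1347.06 → 3195.19.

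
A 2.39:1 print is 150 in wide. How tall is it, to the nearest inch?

150 / 2.390 = 62.76.

63 in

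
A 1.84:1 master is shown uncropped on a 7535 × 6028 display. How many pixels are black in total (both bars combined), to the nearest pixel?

1.84:1 is wider than 5:4, so it spans the full width.
Content height = 7535 / 1.840 ≈ 4095.1087 px.
6028 − 4095.1087 = 1932.8913 px of bars.
Across the 7535-px span: 1932.8913 × 7535 ≈ 14564336 px.

14564336 pixels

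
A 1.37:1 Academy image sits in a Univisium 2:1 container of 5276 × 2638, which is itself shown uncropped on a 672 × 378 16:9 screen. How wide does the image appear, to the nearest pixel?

460 px

First fit — 1.37:1 Academy into 5276×2638 spans the height: 3614.06 × 2638.00.
Second fit — the Univisium 2:1 canvas into 672×378 spans the width: 672.00 × 336.00 (×0.1274 from 5276×2638).
So the image's width is 3614.06 × 0.1274 ≈ 460.32.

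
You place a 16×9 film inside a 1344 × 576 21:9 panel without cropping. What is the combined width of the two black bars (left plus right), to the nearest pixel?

320 px

16×9 (1.778) < 21:9 (2.333), so the film fills the height.
That makes the image 1024.00 px wide (576 × 16/9).
Leftover width: 1344 − 1024.00 = 320.00 px.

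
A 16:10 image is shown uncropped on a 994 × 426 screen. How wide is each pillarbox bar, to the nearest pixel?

156 px

Since 1.600 < 2.333, the image is height-limited.
That makes the image 681.60 px wide (426 × 16/10).
Leftover width: 994 − 681.60 = 312.40 px → 156.20 each side.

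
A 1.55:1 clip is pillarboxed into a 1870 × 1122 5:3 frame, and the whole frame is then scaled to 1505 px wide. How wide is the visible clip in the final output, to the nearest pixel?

In the 1870×1122 frame the clip fills the height: width = 1122 × 1.550 ≈ 1739.10 px.
Scaling 1870 → 1505 is ×0.8048, so the width becomes 1739.10 × 0.8048 ≈ 1399.65 px.

1400 px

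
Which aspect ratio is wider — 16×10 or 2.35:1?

16×10 = 1.6 and 2.35; 2.35 > 1.6.

2.35:1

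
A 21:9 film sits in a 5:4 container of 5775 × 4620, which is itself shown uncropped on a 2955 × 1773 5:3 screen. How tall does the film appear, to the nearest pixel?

950 px

Inside the 5775×4620 canvas the film is width-limited at 5775.00 × 2475.00.
The 5:4 canvas is height-limited in 2955×1773, giving 2216.25 × 1773.00; scale factor 0.3838.
The film scales with it: height 2475.00 × 0.3838 ≈ 949.82.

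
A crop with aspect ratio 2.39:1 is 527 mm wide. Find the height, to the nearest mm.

221 mm

At 2.39:1, 527 / 2.390 ≈ 220.50.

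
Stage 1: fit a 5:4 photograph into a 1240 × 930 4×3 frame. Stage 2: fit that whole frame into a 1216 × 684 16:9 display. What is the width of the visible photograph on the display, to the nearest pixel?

855 px

5:4 in 1240×930: fills the height, so the photograph is 1162.50 × 930.00.
The 4×3 canvas is height-limited in 1216×684, giving 912.00 × 684.00; scale factor 0.7355.
Applying the same ×0.7355: 1162.50 → 855.00.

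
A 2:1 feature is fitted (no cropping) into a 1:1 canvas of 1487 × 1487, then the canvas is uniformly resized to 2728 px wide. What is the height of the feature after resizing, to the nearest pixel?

1364 px

Fitted into 1487×1487, the feature spans the width; its height is 1487 × 1/2 ≈ 743.50 px.
Scaling 1487 → 2728 is ×1.8346, so the height becomes 743.50 × 1.8346 ≈ 1364.00 px.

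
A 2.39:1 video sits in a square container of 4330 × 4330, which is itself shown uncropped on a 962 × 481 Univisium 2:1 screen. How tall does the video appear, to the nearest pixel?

201 px

Inside the 4330×4330 canvas the video is width-limited at 4330.00 × 1811.72.
The square canvas is height-limited in 962×481, giving 481.00 × 481.00; scale factor 0.1111.
The video scales with it: height 1811.72 × 0.1111 ≈ 201.26.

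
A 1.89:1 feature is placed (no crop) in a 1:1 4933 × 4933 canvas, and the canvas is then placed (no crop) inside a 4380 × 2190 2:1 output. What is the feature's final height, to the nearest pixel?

1159 px

1.89:1 in 4933×4933: fills the width, so the feature is 4933.00 × 2610.05.
The 1:1 canvas is height-limited in 4380×2190, giving 2190.00 × 2190.00; scale factor 0.4439.
So the feature's height is 2610.05 × 0.4439 ≈ 1158.73.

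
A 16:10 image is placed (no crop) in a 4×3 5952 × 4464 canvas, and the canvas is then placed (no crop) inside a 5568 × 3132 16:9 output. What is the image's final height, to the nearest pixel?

2610 px

Inside the 5952×4464 canvas the image is width-limited at 5952.00 × 3720.00.
4×3 in 5568×3132: fills the height, so the intermediate becomes 4176.00 × 3132.00 — a scale of ×0.7016.
Applying the same ×0.7016: 3720.00 → 2610.00.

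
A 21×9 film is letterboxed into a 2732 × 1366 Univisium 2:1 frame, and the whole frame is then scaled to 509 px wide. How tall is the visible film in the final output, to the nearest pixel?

218 px

Fitted into 2732×1366, the film spans the width; its height is 2732 × 9/21 ≈ 1170.86 px.
Scaling 2732 → 509 is ×0.1863, so the height becomes 1170.86 × 0.1863 ≈ 218.14 px.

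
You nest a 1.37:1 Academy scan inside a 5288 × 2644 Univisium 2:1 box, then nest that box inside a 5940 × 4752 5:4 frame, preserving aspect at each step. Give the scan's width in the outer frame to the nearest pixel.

4069 px

1.37:1 Academy in 5288×2644: fills the height, so the scan is 3622.28 × 2644.00.
Second fit — the Univisium 2:1 canvas into 5940×4752 spans the width: 5940.00 × 2970.00 (×1.1233 from 5288×2644).
Applying the same ×1.1233: 3622.28 → 4068.90.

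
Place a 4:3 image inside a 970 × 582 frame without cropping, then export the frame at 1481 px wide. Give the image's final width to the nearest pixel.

Fitted into 970×582, the image spans the height; its width is 582 × 4/3 ≈ 776.00 px.
Scaling 970 → 1481 is ×1.5268, so the width becomes 776.00 × 1.5268 ≈ 1184.80 px.

1185 px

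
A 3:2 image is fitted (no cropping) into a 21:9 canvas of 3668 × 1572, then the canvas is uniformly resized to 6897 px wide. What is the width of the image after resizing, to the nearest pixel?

4434 px

At 3668×1572 the image is height-limited, so width = 1572 × 3/2 ≈ 2358.00 px.
The frame scales by 6897/3668 = 1.8803; 2358.00 × 1.8803 ≈ 4433.79 px.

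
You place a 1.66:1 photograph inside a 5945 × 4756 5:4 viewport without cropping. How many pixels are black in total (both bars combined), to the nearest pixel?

6983441 pixels

Since 1.660 > 1.250, the photograph is width-limited.
Content height = 5945 / 1.660 ≈ 3581.3253 px.
4756 − 3581.3253 = 1174.6747 px of bars.
That's 1174.6747 × 5945 ≈ 6983441 black pixels.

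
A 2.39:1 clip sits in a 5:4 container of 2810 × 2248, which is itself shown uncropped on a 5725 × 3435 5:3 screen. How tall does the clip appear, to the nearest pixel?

First fit — 2.39:1 into 2810×2248 spans the width: 2810.00 × 1175.73.
The 5:4 canvas is height-limited in 5725×3435, giving 4293.75 × 3435.00; scale factor 1.5280.
Applying the same ×1.5280: 1175.73 → 1796.55.

1797 px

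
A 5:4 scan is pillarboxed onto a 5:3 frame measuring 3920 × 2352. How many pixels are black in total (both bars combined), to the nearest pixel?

5:4 is narrower than 5:3, so it spans the full height.
That makes the image 2940.0000 px wide (2352 × 5/4).
Black = 3920 − 2940.0000 = 980.0000 px.
That's 980.0000 × 2352 ≈ 2304960 black pixels.

2304960 pixels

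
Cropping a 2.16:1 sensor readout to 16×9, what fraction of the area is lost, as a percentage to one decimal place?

17.7%

The height stays; only width is cut (since 16×9 is narrower than 2.16:1).
Area ratio = (1.778)/(2.160) = 82.30%; the remaining 17.70% is cropped out.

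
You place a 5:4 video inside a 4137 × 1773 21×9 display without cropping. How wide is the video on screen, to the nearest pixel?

5:4 (1.250) < 21×9 (2.333), so the video fills the height.
Content width = 1773 × 5/4 ≈ 2216.25 px.

2216 px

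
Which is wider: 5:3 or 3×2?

5:3

5:3 = 1.667 and 3×2 = 1.5; 1.667 > 1.5.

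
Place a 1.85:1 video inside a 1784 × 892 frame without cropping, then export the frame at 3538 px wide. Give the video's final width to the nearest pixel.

At 1784×892 the video is height-limited, so width = 892 × 1.850 ≈ 1650.20 px.
Resizing to 3538 px wide multiplies everything by 1.9832: 1650.20 → 3272.65 px.

3273 px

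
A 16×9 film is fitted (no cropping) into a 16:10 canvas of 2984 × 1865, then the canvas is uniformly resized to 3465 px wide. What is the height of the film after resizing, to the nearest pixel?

In the 2984×1865 frame the film fills the width: height = 2984 × 9/16 ≈ 1678.50 px.
The frame scales by 3465/2984 = 1.1612; 1678.50 × 1.1612 ≈ 1949.06 px.

1949 px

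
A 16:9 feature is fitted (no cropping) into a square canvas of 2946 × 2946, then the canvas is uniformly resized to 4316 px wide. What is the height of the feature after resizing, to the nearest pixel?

2428 px

Fitted into 2946×2946, the feature spans the width; its height is 2946 × 9/16 ≈ 1657.12 px.
Resizing to 4316 px wide multiplies everything by 1.4650: 1657.12 → 2427.75 px.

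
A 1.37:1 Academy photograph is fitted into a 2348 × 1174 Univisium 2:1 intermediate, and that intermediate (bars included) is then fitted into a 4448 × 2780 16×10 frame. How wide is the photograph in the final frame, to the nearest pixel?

3047 px

Inside the 2348×1174 canvas the photograph is height-limited at 1608.38 × 1174.00.
Univisium 2:1 in 4448×2780: fills the width, so the intermediate becomes 4448.00 × 2224.00 — a scale of ×1.8944.
Applying the same ×1.8944: 1608.38 → 3046.88.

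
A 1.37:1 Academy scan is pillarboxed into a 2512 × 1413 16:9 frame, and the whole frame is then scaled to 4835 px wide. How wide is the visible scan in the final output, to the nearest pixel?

3726 px

Fitted into 2512×1413, the scan spans the height; its width is 1413 × 1.370 ≈ 1935.81 px.
Scaling 2512 → 4835 is ×1.9248, so the width becomes 1935.81 × 1.9248 ≈ 3725.97 px.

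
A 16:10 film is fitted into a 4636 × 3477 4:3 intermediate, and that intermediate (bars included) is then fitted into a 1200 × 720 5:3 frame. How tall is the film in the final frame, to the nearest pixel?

600 px

16:10 in 4636×3477: fills the width, so the film is 4636.00 × 2897.50.
4:3 in 1200×720: fills the height, so the intermediate becomes 960.00 × 720.00 — a scale of ×0.2071.
So the film's height is 2897.50 × 0.2071 ≈ 600.00.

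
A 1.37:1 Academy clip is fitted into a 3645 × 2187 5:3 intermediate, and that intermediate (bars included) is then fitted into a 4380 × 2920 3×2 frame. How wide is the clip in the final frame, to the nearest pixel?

Inside the 3645×2187 canvas the clip is height-limited at 2996.19 × 2187.00.
The 5:3 canvas is width-limited in 4380×2920, giving 4380.00 × 2628.00; scale factor 1.2016.
The clip scales with it: width 2996.19 × 1.2016 ≈ 3600.36.

3600 px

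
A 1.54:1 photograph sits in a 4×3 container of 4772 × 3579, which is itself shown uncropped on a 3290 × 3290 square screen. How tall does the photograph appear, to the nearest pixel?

1.54:1 in 4772×3579: fills the width, so the photograph is 4772.00 × 3098.70.
4×3 in 3290×3290: fills the width, so the intermediate becomes 3290.00 × 2467.50 — a scale of ×0.6894.
The photograph scales with it: height 3098.70 × 0.6894 ≈ 2136.36.

2136 px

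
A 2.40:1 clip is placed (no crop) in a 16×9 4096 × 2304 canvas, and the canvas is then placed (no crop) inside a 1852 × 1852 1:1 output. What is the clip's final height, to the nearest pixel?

772 px

Inside the 4096×2304 canvas the clip is width-limited at 4096.00 × 1706.67.
16×9 in 1852×1852: fills the width, so the intermediate becomes 1852.00 × 1041.75 — a scale of ×0.4521.
The clip scales with it: height 1706.67 × 0.4521 ≈ 771.67.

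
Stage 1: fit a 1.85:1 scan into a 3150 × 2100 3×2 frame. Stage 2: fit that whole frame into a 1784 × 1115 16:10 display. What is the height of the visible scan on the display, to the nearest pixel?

First fit — 1.85:1 into 3150×2100 spans the width: 3150.00 × 1702.70.
Second fit — the 3×2 canvas into 1784×1115 spans the height: 1672.50 × 1115.00 (×0.5310 from 3150×2100).
The scan scales with it: height 1702.70 × 0.5310 ≈ 904.05.

904 px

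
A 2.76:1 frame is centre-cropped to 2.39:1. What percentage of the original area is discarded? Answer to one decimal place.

13.4%

The height stays; only width is cut (since 2.39:1 is narrower than 2.76:1).
Area ratio = (2.390)/(2.760) = 86.59%; the remaining 13.41% is cropped out.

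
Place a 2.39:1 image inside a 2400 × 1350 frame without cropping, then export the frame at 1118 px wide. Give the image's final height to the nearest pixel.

468 px

Fitted into 2400×1350, the image spans the width; its height is 2400 / 2.390 ≈ 1004.18 px.
The frame scales by 1118/2400 = 0.4658; 1004.18 × 0.4658 ≈ 467.78 px.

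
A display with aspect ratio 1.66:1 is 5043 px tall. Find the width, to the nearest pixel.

Width = 5043 × 1.660 = 8371.38.

8371 px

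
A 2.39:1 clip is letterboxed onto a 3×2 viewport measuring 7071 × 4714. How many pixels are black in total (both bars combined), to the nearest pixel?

Since 2.390 > 1.500, the clip is width-limited.
The clip is 7071 / 2.390 ≈ 2958.5774 px tall.
Leftover height: 4714 − 2958.5774 = 1755.4226 px.
That's 1755.4226 × 7071 ≈ 12412593 black pixels.

12412593 pixels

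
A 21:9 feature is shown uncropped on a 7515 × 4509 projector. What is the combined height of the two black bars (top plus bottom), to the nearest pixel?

1288 px

21:9 (2.333) > 5:3 (1.667), so the feature fills the width.
That makes the image 3220.71 px tall (7515 × 9/21).
Black = 4509 − 3220.71 = 1288.29 px.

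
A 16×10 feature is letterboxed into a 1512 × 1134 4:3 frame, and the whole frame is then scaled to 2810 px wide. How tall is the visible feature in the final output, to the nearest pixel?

In the 1512×1134 frame the feature fills the width: height = 1512 × 10/16 ≈ 945.00 px.
Scaling 1512 → 2810 is ×1.8585, so the height becomes 945.00 × 1.8585 ≈ 1756.25 px.

1756 px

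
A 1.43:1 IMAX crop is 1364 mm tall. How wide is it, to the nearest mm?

1951 mm

1364 × 1.430 = 1950.52.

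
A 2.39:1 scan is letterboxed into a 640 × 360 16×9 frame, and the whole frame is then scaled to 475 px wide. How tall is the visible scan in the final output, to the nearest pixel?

199 px

At 640×360 the scan is width-limited, so height = 640 / 2.390 ≈ 267.78 px.
The frame scales by 475/640 = 0.7422; 267.78 × 0.7422 ≈ 198.74 px.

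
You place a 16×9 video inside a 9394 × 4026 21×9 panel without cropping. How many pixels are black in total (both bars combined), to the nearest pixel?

9004820 pixels

16×9 (1.778) < 21×9 (2.333), so the video fills the height.
The video is 4026 × 16/9 ≈ 7157.3333 px wide.
Leftover width: 9394 − 7157.3333 = 2236.6667 px.
Bar area = 2236.6667 × 4026 ≈ 9004820 px.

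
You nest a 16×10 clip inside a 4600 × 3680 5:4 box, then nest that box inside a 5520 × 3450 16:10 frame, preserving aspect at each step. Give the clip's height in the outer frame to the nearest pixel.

2695 px

16×10 in 4600×3680: fills the width, so the clip is 4600.00 × 2875.00.
5:4 in 5520×3450: fills the height, so the intermediate becomes 4312.50 × 3450.00 — a scale of ×0.9375.
So the clip's height is 2875.00 × 0.9375 ≈ 2695.31.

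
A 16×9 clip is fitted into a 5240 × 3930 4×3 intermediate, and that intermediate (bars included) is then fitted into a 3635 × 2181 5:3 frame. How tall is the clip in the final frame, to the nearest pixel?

Inside the 5240×3930 canvas the clip is width-limited at 5240.00 × 2947.50.
4×3 in 3635×2181: fills the height, so the intermediate becomes 2908.00 × 2181.00 — a scale of ×0.5550.
So the clip's height is 2947.50 × 0.5550 ≈ 1635.75.

1636 px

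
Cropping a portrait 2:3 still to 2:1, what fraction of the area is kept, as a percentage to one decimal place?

33.3%

2:1 is wider than portrait 2:3, so the crop keeps the full width and trims the height.
Area ratio = (0.667)/(2.000) = 33.33% retained.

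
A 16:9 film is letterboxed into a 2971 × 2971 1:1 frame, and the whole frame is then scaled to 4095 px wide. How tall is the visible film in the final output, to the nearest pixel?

2303 px

At 2971×2971 the film is width-limited, so height = 2971 × 9/16 ≈ 1671.19 px.
The frame scales by 4095/2971 = 1.3783; 1671.19 × 1.3783 ≈ 2303.44 px.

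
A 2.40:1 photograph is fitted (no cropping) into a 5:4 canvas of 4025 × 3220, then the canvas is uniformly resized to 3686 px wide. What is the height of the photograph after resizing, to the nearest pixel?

1536 px

In the 4025×3220 frame the photograph fills the width: height = 4025 / 2.400 ≈ 1677.08 px.
Scaling 4025 → 3686 is ×0.9158, so the height becomes 1677.08 × 0.9158 ≈ 1535.83 px.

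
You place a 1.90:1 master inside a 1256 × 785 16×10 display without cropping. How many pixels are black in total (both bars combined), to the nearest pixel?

1.90:1 is wider than 16×10, so it spans the full width.
The master is 1256 / 1.900 ≈ 661.0526 px tall.
Black = 785 − 661.0526 = 123.9474 px.
Bar area = 123.9474 × 1256 ≈ 155678 px.

155678 pixels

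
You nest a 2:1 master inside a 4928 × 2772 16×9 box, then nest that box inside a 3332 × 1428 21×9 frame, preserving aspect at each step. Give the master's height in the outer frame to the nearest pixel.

1269 px

First fit — 2:1 into 4928×2772 spans the width: 4928.00 × 2464.00.
16×9 in 3332×1428: fills the height, so the intermediate becomes 2538.67 × 1428.00 — a scale of ×0.5152.
The master scales with it: height 2464.00 × 0.5152 ≈ 1269.33.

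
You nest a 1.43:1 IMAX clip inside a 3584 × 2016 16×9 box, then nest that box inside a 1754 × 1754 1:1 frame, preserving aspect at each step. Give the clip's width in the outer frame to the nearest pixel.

Inside the 3584×2016 canvas the clip is height-limited at 2882.88 × 2016.00.
Second fit — the 16×9 canvas into 1754×1754 spans the width: 1754.00 × 986.62 (×0.4894 from 3584×2016).
So the clip's width is 2882.88 × 0.4894 ≈ 1410.87.

1411 px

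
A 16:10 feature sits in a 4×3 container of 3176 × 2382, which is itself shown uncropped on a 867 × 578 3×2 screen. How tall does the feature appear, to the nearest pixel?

First fit — 16:10 into 3176×2382 spans the width: 3176.00 × 1985.00.
Second fit — the 4×3 canvas into 867×578 spans the height: 770.67 × 578.00 (×0.2427 from 3176×2382).
Applying the same ×0.2427: 1985.00 → 481.67.

482 px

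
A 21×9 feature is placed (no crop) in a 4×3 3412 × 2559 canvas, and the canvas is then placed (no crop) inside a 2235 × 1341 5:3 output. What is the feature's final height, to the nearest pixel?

Inside the 3412×2559 canvas the feature is width-limited at 3412.00 × 1462.29.
Second fit — the 4×3 canvas into 2235×1341 spans the height: 1788.00 × 1341.00 (×0.5240 from 3412×2559).
So the feature's height is 1462.29 × 0.5240 ≈ 766.29.

766 px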